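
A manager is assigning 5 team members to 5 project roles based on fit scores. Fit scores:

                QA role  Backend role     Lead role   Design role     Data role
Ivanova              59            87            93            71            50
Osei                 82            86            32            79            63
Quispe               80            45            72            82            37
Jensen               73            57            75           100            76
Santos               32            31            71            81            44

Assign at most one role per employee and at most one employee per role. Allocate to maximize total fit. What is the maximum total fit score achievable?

This is the linear assignment problem.
Optimal: Ivanova→Lead role (93 pts), Osei→Backend role (86 pts), Quispe→QA role (80 pts), Jensen→Data role (76 pts), Santos→Design role (81 pts) — total 93+86+80+76+81 = 416 pts.
Row-greedy (each employee in turn takes its best remaining role) gives 369 pts, worse by 47.
Every other assignment is strictly worse.

Maximum total: 416 pts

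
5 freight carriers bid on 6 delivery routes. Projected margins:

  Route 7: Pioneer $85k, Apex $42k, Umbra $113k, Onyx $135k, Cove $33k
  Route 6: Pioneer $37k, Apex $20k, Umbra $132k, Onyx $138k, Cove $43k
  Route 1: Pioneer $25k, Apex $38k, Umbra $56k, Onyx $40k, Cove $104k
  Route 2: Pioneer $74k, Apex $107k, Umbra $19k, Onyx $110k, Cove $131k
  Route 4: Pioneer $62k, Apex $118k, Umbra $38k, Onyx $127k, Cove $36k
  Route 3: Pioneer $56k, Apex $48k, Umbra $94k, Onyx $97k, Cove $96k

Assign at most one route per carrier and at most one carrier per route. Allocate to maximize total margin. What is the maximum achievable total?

Treat this as an assignment problem: match each carrier to one route.
Optimal: Pioneer→Route 3 ($56k), Apex→Route 4 ($118k), Umbra→Route 6 ($132k), Onyx→Route 7 ($135k), Cove→Route 2 ($131k) — total 56+118+132+135+131 = $572k.
Row-greedy (each carrier in turn takes its best remaining route) gives $549k, worse by 23.
Next-best assignment: Pioneer→Route 7, Apex→Route 4, Umbra→Route 3, Onyx→Route 6, Cove→Route 2 = $566k.

Max total: $572k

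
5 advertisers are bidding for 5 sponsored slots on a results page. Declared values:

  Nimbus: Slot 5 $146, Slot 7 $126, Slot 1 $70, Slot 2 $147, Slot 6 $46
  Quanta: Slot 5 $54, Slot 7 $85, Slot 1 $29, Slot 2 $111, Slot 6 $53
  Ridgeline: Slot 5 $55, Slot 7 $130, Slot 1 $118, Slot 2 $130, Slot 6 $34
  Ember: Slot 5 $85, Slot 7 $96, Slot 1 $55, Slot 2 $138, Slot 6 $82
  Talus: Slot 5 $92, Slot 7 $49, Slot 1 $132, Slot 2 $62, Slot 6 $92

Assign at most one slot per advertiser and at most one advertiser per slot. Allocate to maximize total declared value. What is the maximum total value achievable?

Max total: $601

Optimal: Nimbus→Slot 5 ($146), Quanta→Slot 2 ($111), Ridgeline→Slot 7 ($130), Ember→Slot 6 ($82), Talus→Slot 1 ($132) — total 146+111+130+82+132 = $601.
Max-entry greedy (repeatedly take the single best remaining cell) gives $547, worse by 54.
Swapping Talus↔Ridgeline (Talus→Slot 7 $49, Ridgeline→Slot 1 $118) loses 95.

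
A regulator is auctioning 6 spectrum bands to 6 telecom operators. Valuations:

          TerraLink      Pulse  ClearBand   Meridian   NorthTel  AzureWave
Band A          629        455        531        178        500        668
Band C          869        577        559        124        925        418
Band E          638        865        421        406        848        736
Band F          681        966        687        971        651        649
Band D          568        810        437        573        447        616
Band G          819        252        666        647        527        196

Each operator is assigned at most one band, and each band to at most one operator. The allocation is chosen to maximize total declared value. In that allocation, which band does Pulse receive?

This is a one-to-one assignment (maximum-weight bipartite matching).
Optimal: TerraLink→Band C ($869M), Pulse→Band D ($810M), ClearBand→Band G ($666M), Meridian→Band F ($971M), NorthTel→Band E ($848M), AzureWave→Band A ($668M) — total 869+810+666+971+848+668 = $4832M.
Max-entry greedy (repeatedly take the single best remaining cell) gives $4685M, worse by 147.
Next-best assignment: TerraLink→Band G, Pulse→Band D, ClearBand→Band A, Meridian→Band F, NorthTel→Band C, AzureWave→Band E = $4792M.
Swapping AzureWave↔Pulse (AzureWave→Band D $616M, Pulse→Band A $455M) loses 407.
Pulse's own top band is Band F ($966M), but forcing Pulse→Band F and reassigning the rest optimally gives only $4590M — worse by 242.

Pulse receives Band D.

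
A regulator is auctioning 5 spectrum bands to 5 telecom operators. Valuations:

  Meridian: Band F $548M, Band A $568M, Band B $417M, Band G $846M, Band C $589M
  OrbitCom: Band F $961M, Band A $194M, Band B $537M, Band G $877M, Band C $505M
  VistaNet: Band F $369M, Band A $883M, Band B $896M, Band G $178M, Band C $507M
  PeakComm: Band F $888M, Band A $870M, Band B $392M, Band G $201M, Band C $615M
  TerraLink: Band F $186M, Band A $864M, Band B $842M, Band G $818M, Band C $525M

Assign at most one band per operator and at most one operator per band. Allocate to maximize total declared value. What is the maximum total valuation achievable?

This is the linear assignment problem.
Optimal: Meridian→Band G ($846M), OrbitCom→Band F ($961M), VistaNet→Band B ($896M), PeakComm→Band C ($615M), TerraLink→Band A ($864M) — total 846+961+896+615+864 = $4182M.
Column-greedy (each band in turn goes to its best remaining operator) gives $4147M, worse by 35.
Checked against all permutations: $4182M is optimal.

Max total: $4182M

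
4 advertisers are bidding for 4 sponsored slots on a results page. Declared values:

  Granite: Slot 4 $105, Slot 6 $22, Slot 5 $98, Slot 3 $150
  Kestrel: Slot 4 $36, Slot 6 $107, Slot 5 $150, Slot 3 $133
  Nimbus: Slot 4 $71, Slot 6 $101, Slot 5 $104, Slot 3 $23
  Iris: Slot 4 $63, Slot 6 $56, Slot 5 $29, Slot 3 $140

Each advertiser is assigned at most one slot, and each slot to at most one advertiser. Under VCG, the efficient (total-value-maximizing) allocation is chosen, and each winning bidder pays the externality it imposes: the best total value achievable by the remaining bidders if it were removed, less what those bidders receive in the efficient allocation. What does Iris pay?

Efficient allocation: Granite→Slot 4 ($105), Kestrel→Slot 5 ($150), Nimbus→Slot 6 ($101), Iris→Slot 3 ($140); total welfare W = $496.
Iris receives Slot 3 at value $140, so the others get W − 140 = $356.
Without Iris: best allocation of the remaining 3 bidders over all 4 slots is Granite→Slot 3 ($150), Kestrel→Slot 5 ($150), Nimbus→Slot 6 ($101), total $401.
VCG payment = (others' best without Iris) − (others' welfare with Iris) = 401 − 356 = $45.

Iris pays $45.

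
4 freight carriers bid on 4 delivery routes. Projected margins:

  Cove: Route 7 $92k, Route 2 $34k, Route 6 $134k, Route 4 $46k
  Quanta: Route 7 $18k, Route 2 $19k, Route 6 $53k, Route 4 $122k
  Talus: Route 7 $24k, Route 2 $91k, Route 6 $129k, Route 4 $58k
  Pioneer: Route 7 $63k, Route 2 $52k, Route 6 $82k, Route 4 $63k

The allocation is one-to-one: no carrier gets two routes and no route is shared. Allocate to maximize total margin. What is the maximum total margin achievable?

Maximum total: $410k

Optimal: Cove→Route 6 ($134k), Quanta→Route 4 ($122k), Talus→Route 2 ($91k), Pioneer→Route 7 ($63k) — total 134+122+91+63 = $410k.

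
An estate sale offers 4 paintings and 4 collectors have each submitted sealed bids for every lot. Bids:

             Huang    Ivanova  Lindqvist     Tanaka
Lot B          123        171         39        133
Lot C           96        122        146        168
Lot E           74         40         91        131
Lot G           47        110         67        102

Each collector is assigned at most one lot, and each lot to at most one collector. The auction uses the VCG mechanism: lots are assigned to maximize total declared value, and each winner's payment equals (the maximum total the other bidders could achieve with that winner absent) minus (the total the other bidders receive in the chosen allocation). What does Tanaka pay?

Efficient allocation: Huang→Lot B ($123), Ivanova→Lot G ($110), Lindqvist→Lot C ($146), Tanaka→Lot E ($131); total welfare W = $510.
Tanaka receives Lot E at value $131, so the others get W − 131 = $379.
Without Tanaka: best allocation of the remaining 3 bidders over all 4 lots is Huang→Lot E ($74), Ivanova→Lot B ($171), Lindqvist→Lot C ($146), total $391.
VCG payment = (others' best without Tanaka) − (others' welfare with Tanaka) = 391 − 379 = $12.

Tanaka pays $12.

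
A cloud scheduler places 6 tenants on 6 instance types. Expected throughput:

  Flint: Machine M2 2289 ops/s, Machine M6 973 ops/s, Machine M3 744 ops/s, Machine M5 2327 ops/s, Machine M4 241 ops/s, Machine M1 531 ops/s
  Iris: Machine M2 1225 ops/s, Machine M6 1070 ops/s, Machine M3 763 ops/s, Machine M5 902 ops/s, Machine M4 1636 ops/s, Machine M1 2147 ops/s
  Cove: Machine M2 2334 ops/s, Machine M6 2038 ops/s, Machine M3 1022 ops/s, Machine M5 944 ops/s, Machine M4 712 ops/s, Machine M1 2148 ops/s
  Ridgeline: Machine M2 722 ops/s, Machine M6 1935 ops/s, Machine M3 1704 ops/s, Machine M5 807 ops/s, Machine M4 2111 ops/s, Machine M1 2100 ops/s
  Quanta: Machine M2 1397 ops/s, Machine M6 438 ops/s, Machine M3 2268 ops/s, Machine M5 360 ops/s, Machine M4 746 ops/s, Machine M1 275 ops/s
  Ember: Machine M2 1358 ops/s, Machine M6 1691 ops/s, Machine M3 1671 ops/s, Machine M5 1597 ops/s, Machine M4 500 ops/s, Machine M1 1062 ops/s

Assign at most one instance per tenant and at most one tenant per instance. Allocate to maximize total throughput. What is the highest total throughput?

Max total: 12878 ops/s

This is a one-to-one assignment (maximum-weight bipartite matching).
Optimal: Flint→Machine M5 (2327 ops/s), Iris→Machine M1 (2147 ops/s), Cove→Machine M2 (2334 ops/s), Ridgeline→Machine M4 (2111 ops/s), Quanta→Machine M3 (2268 ops/s), Ember→Machine M6 (1691 ops/s) — total 2327+2147+2334+2111+2268+1691 = 12878 ops/s.
Column-greedy (each instance in turn goes to its best remaining tenant) gives 11562 ops/s, worse by 1316.
Next-best assignment: Flint→Machine M2, Iris→Machine M1, Cove→Machine M6, Ridgeline→Machine M4, Quanta→Machine M3, Ember→Machine M5 = 12450 ops/s.
Swapping Iris↔Ember (Iris→Machine M6 1070 ops/s, Ember→Machine M1 1062 ops/s) loses 1706.
No other one-to-one assignment exceeds 12878 ops/s.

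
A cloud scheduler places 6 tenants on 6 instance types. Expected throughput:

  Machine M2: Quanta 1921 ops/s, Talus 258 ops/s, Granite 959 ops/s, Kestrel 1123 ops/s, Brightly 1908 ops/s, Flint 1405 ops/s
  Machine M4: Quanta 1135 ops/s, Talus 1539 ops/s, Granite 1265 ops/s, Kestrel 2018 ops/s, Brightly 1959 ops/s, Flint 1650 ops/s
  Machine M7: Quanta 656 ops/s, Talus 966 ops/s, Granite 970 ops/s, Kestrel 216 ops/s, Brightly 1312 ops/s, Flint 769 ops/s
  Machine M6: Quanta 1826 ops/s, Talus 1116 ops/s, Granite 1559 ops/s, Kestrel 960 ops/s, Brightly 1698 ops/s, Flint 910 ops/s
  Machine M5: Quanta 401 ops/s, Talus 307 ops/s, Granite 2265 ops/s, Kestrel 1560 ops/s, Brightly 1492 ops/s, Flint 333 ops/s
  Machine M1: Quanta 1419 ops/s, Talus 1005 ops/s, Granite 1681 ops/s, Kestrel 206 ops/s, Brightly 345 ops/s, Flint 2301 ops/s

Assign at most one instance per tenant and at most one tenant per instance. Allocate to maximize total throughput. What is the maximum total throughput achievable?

This is the linear assignment problem.
Optimal: Quanta→Machine M6 (1826 ops/s), Talus→Machine M7 (966 ops/s), Granite→Machine M5 (2265 ops/s), Kestrel→Machine M4 (2018 ops/s), Brightly→Machine M2 (1908 ops/s), Flint→Machine M1 (2301 ops/s) — total 1826+966+2265+2018+1908+2301 = 11284 ops/s.
Column-greedy (each instance in turn goes to its best remaining tenant) gives 8148 ops/s, worse by 3136.

Maximum total: 11284 ops/s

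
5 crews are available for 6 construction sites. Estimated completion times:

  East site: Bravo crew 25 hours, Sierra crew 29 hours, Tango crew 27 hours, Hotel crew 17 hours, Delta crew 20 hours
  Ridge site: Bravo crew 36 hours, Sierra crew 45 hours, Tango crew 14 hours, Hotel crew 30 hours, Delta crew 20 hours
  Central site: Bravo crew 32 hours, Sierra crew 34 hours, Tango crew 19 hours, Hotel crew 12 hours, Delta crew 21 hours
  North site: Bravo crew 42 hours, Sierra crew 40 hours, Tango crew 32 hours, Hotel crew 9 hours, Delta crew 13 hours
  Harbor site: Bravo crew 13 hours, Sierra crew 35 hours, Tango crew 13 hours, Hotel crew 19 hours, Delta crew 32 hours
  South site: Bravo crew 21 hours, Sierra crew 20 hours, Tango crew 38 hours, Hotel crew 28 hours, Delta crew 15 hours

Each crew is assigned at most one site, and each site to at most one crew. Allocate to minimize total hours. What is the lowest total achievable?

Optimal: Bravo crew→Harbor site (13 hours), Sierra crew→South site (20 hours), Tango crew→Ridge site (14 hours), Hotel crew→Central site (12 hours), Delta crew→North site (13 hours) — total 13+20+14+12+13 = 72 hours.
Min-entry greedy (repeatedly take the single cheapest remaining cell) gives 80 hours, worse by 8.
Swapping Tango crew↔Hotel crew (Tango crew→Central site 19 hours, Hotel crew→Ridge site 30 hours) adds 23.
No other one-to-one assignment undercuts 72 hours.

Min total: 72 hours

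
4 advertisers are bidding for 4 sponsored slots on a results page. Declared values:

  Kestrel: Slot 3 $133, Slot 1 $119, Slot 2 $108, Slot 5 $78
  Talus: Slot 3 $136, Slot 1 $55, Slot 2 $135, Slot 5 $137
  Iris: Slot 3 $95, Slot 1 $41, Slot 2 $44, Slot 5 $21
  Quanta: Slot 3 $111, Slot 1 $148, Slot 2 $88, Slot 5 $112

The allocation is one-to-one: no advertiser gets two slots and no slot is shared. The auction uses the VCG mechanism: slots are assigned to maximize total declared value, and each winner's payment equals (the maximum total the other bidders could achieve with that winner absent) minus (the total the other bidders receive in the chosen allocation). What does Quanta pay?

Quanta pays $11.

Efficient allocation: Kestrel→Slot 2 ($108), Talus→Slot 5 ($137), Iris→Slot 3 ($95), Quanta→Slot 1 ($148); total welfare W = $488.
Quanta receives Slot 1 at value $148, so the others get W − 148 = $340.
Without Quanta: best allocation of the remaining 3 bidders over all 4 slots is Kestrel→Slot 1 ($119), Talus→Slot 5 ($137), Iris→Slot 3 ($95), total $351.
VCG payment = (others' best without Quanta) − (others' welfare with Quanta) = 351 − 340 = $11.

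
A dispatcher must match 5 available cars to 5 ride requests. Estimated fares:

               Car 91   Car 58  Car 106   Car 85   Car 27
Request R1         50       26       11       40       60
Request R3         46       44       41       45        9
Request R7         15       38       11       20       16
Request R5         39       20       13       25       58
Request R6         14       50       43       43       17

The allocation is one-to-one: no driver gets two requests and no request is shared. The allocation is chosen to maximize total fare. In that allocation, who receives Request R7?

Car 58 receives Request R7.

Treat this as an assignment problem: match each driver to one request.
Optimal: Car 91→Request R1 ($50), Car 58→Request R7 ($38), Car 106→Request R6 ($43), Car 85→Request R3 ($45), Car 27→Request R5 ($58) — total 50+38+43+45+58 = $234.
Column-greedy (each request in turn goes to its best remaining driver) gives $212, worse by 22.
Next-best assignment: Car 91→Request R1, Car 58→Request R7, Car 106→Request R3, Car 85→Request R6, Car 27→Request R5 = $230.
Swapping Car 106↔Car 85 (Car 106→Request R3 $41, Car 85→Request R6 $43) loses 4.
Every other assignment is strictly worse.
Car 58's own top request is Request R6 ($50), but forcing Car 58→Request R6 and reassigning the rest optimally gives only $219 — worse by 15.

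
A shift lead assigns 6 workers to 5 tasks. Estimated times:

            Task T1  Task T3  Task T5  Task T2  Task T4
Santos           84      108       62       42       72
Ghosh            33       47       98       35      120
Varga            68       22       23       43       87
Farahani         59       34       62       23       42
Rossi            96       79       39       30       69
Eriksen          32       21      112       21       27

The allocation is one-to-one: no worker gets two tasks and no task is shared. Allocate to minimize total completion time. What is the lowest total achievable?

Minimum total: 144 min

Optimal: Ghosh→Task T1 (33 min), Varga→Task T3 (22 min), Rossi→Task T5 (39 min), Farahani→Task T2 (23 min), Eriksen→Task T4 (27 min) — total 33+22+39+23+27 = 144 min.
Row-greedy (each worker in turn takes its cheapest remaining task) gives 178 min, worse by 34.
Next-best assignment: Ghosh→Task T1, Farahani→Task T3, Varga→Task T5, Rossi→Task T2, Eriksen→Task T4 = 147 min.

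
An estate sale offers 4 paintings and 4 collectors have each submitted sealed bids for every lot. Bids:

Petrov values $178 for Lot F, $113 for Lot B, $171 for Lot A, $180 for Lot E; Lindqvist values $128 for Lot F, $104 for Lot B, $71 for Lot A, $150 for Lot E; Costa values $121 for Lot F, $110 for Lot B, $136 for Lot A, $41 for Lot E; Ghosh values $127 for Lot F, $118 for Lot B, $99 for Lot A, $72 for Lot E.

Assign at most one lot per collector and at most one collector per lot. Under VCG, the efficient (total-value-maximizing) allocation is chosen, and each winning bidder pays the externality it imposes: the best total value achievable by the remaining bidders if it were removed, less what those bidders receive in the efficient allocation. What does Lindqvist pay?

Efficient allocation: Petrov→Lot F ($178), Lindqvist→Lot E ($150), Costa→Lot A ($136), Ghosh→Lot B ($118); total welfare W = $582.
Lindqvist receives Lot E at value $150, so the others get W − 150 = $432.
Without Lindqvist: best allocation of the remaining 3 bidders over all 4 lots is Petrov→Lot E ($180), Costa→Lot A ($136), Ghosh→Lot F ($127), total $443.
VCG payment = (others' best without Lindqvist) − (others' welfare with Lindqvist) = 443 − 432 = $11.

Lindqvist pays $11.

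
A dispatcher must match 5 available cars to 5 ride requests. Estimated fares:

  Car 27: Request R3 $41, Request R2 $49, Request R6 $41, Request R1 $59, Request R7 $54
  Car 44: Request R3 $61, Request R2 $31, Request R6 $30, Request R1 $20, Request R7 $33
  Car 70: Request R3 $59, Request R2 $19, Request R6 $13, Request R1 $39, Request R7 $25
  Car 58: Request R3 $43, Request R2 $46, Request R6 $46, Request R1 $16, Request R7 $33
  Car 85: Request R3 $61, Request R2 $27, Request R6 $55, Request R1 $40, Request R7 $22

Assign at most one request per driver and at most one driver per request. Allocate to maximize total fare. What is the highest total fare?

Max total: $255

This is the linear assignment problem.
Optimal: Car 27→Request R7 ($54), Car 44→Request R3 ($61), Car 70→Request R1 ($39), Car 58→Request R2 ($46), Car 85→Request R6 ($55) — total 54+61+39+46+55 = $255.
Next-best assignment: Car 27→Request R1, Car 44→Request R7, Car 70→Request R3, Car 58→Request R2, Car 85→Request R6 = $252.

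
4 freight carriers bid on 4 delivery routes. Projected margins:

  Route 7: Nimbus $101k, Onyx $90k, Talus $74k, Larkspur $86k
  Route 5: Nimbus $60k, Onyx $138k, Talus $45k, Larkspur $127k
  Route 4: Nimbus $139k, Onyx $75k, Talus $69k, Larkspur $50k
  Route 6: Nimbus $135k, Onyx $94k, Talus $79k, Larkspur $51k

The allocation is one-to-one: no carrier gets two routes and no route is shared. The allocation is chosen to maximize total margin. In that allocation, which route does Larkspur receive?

Larkspur receives Route 7.

Optimal: Nimbus→Route 4 ($139k), Onyx→Route 5 ($138k), Talus→Route 6 ($79k), Larkspur→Route 7 ($86k) — total 139+138+79+86 = $442k.
Column-greedy (each route in turn goes to its best remaining carrier) gives $359k, worse by 83.
Next-best assignment: Nimbus→Route 4, Onyx→Route 7, Talus→Route 6, Larkspur→Route 5 = $435k.
Every other assignment is strictly worse.
Larkspur's own top route is Route 5 ($127k), but forcing Larkspur→Route 5 and reassigning the rest optimally gives only $435k — worse by 7.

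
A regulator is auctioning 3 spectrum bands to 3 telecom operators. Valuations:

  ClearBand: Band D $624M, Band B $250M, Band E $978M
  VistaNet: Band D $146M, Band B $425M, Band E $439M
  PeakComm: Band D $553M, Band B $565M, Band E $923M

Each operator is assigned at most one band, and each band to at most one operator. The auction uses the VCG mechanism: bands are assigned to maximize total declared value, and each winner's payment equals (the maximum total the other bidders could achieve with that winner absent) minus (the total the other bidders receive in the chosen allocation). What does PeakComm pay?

Efficient allocation: ClearBand→Band D ($624M), VistaNet→Band B ($425M), PeakComm→Band E ($923M); total welfare W = $1972M.
PeakComm receives Band E at value $923M, so the others get W − 923 = $1049M.
Without PeakComm: best allocation of the remaining 2 bidders over all 3 bands is ClearBand→Band E ($978M), VistaNet→Band B ($425M), total $1403M.
VCG payment = (others' best without PeakComm) − (others' welfare with PeakComm) = 1403 − 1049 = $354M.

PeakComm pays $354M.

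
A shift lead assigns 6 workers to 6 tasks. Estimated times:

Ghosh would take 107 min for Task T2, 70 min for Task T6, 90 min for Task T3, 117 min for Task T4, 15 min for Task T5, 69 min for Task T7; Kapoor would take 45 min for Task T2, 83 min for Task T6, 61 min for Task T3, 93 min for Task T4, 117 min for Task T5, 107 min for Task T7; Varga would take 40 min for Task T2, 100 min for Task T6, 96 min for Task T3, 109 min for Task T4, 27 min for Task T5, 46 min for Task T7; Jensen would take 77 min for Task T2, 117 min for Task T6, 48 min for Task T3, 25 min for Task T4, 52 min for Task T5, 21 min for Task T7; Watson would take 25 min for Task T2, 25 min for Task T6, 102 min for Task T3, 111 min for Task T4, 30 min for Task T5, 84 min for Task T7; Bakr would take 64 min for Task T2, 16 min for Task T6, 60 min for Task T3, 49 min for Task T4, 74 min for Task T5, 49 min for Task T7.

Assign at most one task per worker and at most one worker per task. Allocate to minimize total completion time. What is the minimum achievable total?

Min total: 188 min

This is a one-to-one assignment (minimum-cost bipartite matching).
Optimal: Ghosh→Task T5 (15 min), Kapoor→Task T3 (61 min), Varga→Task T7 (46 min), Jensen→Task T4 (25 min), Watson→Task T2 (25 min), Bakr→Task T6 (16 min) — total 15+61+46+25+25+16 = 188 min.
Column-greedy (each task in turn goes to its cheapest remaining worker) gives 243 min, worse by 55.
Swapping Kapoor↔Varga (Kapoor→Task T7 107 min, Varga→Task T3 96 min) adds 96.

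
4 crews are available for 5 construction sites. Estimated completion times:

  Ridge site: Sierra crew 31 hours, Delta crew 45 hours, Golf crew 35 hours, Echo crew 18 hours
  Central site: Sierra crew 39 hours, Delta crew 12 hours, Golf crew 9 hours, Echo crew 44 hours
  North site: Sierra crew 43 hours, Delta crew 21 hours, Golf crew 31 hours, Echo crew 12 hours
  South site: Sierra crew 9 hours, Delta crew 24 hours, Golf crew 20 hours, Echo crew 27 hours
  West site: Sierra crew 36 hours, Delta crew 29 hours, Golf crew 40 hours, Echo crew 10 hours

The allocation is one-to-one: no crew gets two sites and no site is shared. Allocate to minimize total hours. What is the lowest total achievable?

Min total: 49 hours

Optimal: Sierra crew→South site (9 hours), Delta crew→North site (21 hours), Golf crew→Central site (9 hours), Echo crew→West site (10 hours) — total 9+21+9+10 = 49 hours.
Column-greedy (each site in turn goes to its cheapest remaining crew) gives 57 hours, worse by 8.
No other one-to-one assignment undercuts 49 hours.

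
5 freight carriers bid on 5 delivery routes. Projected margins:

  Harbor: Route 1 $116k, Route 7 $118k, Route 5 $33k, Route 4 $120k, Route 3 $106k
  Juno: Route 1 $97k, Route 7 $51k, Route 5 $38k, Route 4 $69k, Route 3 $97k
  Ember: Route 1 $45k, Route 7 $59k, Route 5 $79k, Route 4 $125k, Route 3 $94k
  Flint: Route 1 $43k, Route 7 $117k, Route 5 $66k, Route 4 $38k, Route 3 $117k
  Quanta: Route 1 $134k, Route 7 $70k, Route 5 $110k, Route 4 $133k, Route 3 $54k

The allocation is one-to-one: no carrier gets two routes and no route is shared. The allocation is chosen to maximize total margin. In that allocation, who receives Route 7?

Harbor receives Route 7.

Treat this as an assignment problem: match each carrier to one route.
Optimal: Harbor→Route 7 ($118k), Juno→Route 1 ($97k), Ember→Route 4 ($125k), Flint→Route 3 ($117k), Quanta→Route 5 ($110k) — total 118+97+125+117+110 = $567k.
Column-greedy (each route in turn goes to its best remaining carrier) gives $517k, worse by 50.
Every other assignment is strictly worse.
Harbor's own top route is Route 4 ($120k), but forcing Harbor→Route 4 and reassigning the rest optimally gives only $547k — worse by 20.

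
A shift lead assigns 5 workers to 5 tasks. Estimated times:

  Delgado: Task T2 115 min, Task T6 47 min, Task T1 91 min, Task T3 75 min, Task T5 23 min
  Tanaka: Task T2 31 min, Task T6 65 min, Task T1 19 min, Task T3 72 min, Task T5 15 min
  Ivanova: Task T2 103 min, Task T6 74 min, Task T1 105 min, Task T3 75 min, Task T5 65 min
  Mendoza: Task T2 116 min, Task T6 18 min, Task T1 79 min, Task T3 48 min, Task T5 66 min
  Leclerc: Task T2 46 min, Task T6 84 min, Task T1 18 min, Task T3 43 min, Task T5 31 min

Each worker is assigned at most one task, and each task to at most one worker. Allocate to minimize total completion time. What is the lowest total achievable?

Minimum total: 165 min

This is a one-to-one assignment (minimum-cost bipartite matching).
Optimal: Delgado→Task T5 (23 min), Tanaka→Task T2 (31 min), Ivanova→Task T3 (75 min), Mendoza→Task T6 (18 min), Leclerc→Task T1 (18 min) — total 23+31+75+18+18 = 165 min.
Column-greedy (each task in turn goes to its cheapest remaining worker) gives 207 min, worse by 42.
Next-best assignment: Delgado→Task T5, Tanaka→Task T1, Ivanova→Task T3, Mendoza→Task T6, Leclerc→Task T2 = 181 min.
Checked against all permutations: 165 min is optimal.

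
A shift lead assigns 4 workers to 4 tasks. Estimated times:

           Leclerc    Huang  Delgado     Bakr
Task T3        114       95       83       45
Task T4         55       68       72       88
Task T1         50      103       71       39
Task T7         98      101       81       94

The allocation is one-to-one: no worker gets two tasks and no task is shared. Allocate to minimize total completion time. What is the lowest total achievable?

Minimum total: 244 min

This is a one-to-one assignment (minimum-cost bipartite matching).
Optimal: Leclerc→Task T1 (50 min), Huang→Task T4 (68 min), Delgado→Task T7 (81 min), Bakr→Task T3 (45 min) — total 50+68+81+45 = 244 min.
Min-entry greedy (repeatedly take the single cheapest remaining cell) gives 270 min, worse by 26.
Next-best assignment: Leclerc→Task T1, Huang→Task T7, Delgado→Task T4, Bakr→Task T3 = 268 min.
Swapping Huang↔Delgado (Huang→Task T7 101 min, Delgado→Task T4 72 min) adds 24.
Every other assignment is strictly worse.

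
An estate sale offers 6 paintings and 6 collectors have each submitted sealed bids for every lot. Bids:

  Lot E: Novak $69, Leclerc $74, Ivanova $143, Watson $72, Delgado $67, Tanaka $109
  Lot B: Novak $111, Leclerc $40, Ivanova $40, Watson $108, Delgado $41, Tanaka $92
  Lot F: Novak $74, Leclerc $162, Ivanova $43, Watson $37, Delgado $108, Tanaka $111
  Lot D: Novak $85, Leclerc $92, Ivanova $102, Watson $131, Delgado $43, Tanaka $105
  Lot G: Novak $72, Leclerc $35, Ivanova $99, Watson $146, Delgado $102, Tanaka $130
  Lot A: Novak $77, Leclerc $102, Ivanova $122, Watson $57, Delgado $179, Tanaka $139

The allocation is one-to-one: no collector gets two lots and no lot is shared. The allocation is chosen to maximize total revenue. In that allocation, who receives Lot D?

Treat this as an assignment problem: match each collector to one lot.
Optimal: Novak→Lot B ($111), Leclerc→Lot F ($162), Ivanova→Lot E ($143), Watson→Lot D ($131), Delgado→Lot A ($179), Tanaka→Lot G ($130) — total 111+162+143+131+179+130 = $856.
Max-entry greedy (repeatedly take the single best remaining cell) gives $846, worse by 10.
Next-best assignment: Novak→Lot B, Leclerc→Lot F, Ivanova→Lot E, Watson→Lot G, Delgado→Lot A, Tanaka→Lot D = $846.
No other one-to-one assignment exceeds $856.
Watson's own top lot is Lot G ($146), but forcing Watson→Lot G and reassigning the rest optimally gives only $846 — worse by 10.

Watson receives Lot D.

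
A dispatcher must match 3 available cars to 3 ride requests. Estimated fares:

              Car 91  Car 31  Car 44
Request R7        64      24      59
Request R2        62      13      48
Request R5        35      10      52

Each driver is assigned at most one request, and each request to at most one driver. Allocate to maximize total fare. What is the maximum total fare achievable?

Maximum total: $138

This is the linear assignment problem.
Optimal: Car 91→Request R2 ($62), Car 31→Request R7 ($24), Car 44→Request R5 ($52) — total 62+24+52 = $138.
Row-greedy (each driver in turn takes its best remaining request) gives $129, worse by 9.
Next-best assignment: Car 91→Request R2, Car 31→Request R5, Car 44→Request R7 = $131.
Swapping Car 91↔Car 31 (Car 91→Request R7 $64, Car 31→Request R2 $13) loses 9.
Checked against all permutations: $138 is optimal.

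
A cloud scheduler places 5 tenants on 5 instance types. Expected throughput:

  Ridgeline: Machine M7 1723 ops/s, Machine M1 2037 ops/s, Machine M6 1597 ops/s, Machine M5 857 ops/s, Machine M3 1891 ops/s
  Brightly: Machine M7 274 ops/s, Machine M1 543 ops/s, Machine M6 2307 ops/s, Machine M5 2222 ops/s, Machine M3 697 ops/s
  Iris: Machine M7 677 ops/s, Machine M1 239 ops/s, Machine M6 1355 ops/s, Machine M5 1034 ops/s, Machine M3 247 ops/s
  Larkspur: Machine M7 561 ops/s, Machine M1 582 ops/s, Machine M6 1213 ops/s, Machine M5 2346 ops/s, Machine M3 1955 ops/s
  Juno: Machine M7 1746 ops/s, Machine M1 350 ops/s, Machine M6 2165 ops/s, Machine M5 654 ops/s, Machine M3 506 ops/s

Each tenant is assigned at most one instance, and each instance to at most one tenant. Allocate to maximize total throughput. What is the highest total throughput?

Max total: 9315 ops/s

Optimal: Ridgeline→Machine M1 (2037 ops/s), Brightly→Machine M5 (2222 ops/s), Iris→Machine M6 (1355 ops/s), Larkspur→Machine M3 (1955 ops/s), Juno→Machine M7 (1746 ops/s) — total 2037+2222+1355+1955+1746 = 9315 ops/s.
Row-greedy (each tenant in turn takes its best remaining instance) gives 9079 ops/s, worse by 236.
Next-best assignment: Ridgeline→Machine M1, Brightly→Machine M6, Iris→Machine M5, Larkspur→Machine M3, Juno→Machine M7 = 9079 ops/s.
Every other assignment is strictly worse.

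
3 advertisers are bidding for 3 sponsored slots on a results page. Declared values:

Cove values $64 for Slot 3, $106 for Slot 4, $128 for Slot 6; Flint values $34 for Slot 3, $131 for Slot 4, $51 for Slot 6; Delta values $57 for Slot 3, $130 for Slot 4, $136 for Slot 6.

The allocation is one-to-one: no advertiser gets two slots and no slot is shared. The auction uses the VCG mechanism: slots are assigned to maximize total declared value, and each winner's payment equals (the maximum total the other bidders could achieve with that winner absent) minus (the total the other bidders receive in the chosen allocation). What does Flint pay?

Flint pays $58.

Efficient allocation: Cove→Slot 3 ($64), Flint→Slot 4 ($131), Delta→Slot 6 ($136); total welfare W = $331.
Flint receives Slot 4 at value $131, so the others get W − 131 = $200.
Without Flint: best allocation of the remaining 2 bidders over all 3 slots is Cove→Slot 6 ($128), Delta→Slot 4 ($130), total $258.
VCG payment = (others' best without Flint) − (others' welfare with Flint) = 258 − 200 = $58.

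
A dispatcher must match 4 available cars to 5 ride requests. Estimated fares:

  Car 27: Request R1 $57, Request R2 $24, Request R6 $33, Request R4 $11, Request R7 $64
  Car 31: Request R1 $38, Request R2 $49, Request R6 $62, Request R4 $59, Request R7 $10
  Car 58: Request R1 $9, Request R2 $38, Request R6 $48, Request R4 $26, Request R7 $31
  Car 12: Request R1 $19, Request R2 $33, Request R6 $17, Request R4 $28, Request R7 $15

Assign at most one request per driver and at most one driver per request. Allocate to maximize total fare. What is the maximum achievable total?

Max total: $204

This is a one-to-one assignment (maximum-weight bipartite matching).
Optimal: Car 27→Request R7 ($64), Car 31→Request R4 ($59), Car 58→Request R6 ($48), Car 12→Request R2 ($33) — total 64+59+48+33 = $204.
Row-greedy (each driver in turn takes its best remaining request) gives $192, worse by 12.
No other one-to-one assignment exceeds $204.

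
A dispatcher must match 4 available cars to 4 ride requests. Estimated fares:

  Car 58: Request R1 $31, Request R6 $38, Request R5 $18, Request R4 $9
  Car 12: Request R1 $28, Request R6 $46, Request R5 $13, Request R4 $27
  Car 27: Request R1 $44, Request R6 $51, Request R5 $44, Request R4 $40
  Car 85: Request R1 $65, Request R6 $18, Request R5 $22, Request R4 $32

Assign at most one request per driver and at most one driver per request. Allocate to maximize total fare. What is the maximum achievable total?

Optimal: Car 58→Request R6 ($38), Car 12→Request R4 ($27), Car 27→Request R5 ($44), Car 85→Request R1 ($65) — total 38+27+44+65 = $174.
Swapping Car 12↔Car 27 (Car 12→Request R5 $13, Car 27→Request R4 $40) loses 18.
No other one-to-one assignment exceeds $174.

Maximum total: $174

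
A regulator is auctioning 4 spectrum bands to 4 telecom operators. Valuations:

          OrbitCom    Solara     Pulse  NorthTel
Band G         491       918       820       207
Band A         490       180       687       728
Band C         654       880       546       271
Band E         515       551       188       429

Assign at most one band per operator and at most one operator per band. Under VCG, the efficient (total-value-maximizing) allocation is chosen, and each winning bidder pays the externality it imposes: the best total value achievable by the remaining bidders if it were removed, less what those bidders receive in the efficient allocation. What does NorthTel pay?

NorthTel pays $44M.

Efficient allocation: OrbitCom→Band E ($515M), Solara→Band C ($880M), Pulse→Band G ($820M), NorthTel→Band A ($728M); total welfare W = $2943M.
NorthTel receives Band A at value $728M, so the others get W − 728 = $2215M.
Without NorthTel: best allocation of the remaining 3 bidders over all 4 bands is OrbitCom→Band C ($654M), Solara→Band G ($918M), Pulse→Band A ($687M), total $2259M.
VCG payment = (others' best without NorthTel) − (others' welfare with NorthTel) = 2259 − 2215 = $44M.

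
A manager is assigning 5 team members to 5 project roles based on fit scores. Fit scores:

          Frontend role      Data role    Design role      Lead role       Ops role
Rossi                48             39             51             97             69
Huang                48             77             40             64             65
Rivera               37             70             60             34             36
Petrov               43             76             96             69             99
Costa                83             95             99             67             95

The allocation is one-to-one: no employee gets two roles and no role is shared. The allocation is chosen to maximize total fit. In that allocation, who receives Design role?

Optimal: Rossi→Lead role (97 pts), Huang→Data role (77 pts), Rivera→Design role (60 pts), Petrov→Ops role (99 pts), Costa→Frontend role (83 pts) — total 97+77+60+99+83 = 416 pts.
Column-greedy (each role in turn goes to its best remaining employee) gives 389 pts, worse by 27.
Next-best assignment: Rossi→Lead role, Huang→Frontend role, Rivera→Data role, Petrov→Ops role, Costa→Design role = 413 pts.
Checked against all permutations: 416 pts is optimal.
Rivera's own top role is Data role (70 pts), but forcing Rivera→Data role and reassigning the rest optimally gives only 413 pts — worse by 3.

Rivera receives Design role.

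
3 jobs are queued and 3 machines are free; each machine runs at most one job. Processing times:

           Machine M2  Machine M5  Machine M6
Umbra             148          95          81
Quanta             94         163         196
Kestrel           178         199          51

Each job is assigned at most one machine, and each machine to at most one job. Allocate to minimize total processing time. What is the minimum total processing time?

Minimum total: 240 min

This is the linear assignment problem.
Optimal: Umbra→Machine M5 (95 min), Quanta→Machine M2 (94 min), Kestrel→Machine M6 (51 min) — total 95+94+51 = 240 min.
Row-greedy (each job in turn takes its cheapest remaining machine) gives 374 min, worse by 134.
Next-best assignment: Umbra→Machine M2, Quanta→Machine M5, Kestrel→Machine M6 = 362 min.
Swapping Kestrel↔Quanta (Kestrel→Machine M2 178 min, Quanta→Machine M6 196 min) adds 229.
Every other assignment is strictly worse.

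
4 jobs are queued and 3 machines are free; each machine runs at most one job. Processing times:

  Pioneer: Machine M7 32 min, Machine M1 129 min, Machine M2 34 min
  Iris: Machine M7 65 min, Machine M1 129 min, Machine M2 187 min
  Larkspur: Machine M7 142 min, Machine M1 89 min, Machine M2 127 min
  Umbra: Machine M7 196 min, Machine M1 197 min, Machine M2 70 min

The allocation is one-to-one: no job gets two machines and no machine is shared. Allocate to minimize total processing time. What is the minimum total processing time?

Min total: 188 min

This is the linear assignment problem.
Optimal: Iris→Machine M7 (65 min), Larkspur→Machine M1 (89 min), Pioneer→Machine M2 (34 min) — total 65+89+34 = 188 min.
Next-best assignment: Pioneer→Machine M7, Larkspur→Machine M1, Umbra→Machine M2 = 191 min.
Swapping Larkspur↔Pioneer (Larkspur→Machine M2 127 min, Pioneer→Machine M1 129 min) adds 133.
No other one-to-one assignment undercuts 188 min.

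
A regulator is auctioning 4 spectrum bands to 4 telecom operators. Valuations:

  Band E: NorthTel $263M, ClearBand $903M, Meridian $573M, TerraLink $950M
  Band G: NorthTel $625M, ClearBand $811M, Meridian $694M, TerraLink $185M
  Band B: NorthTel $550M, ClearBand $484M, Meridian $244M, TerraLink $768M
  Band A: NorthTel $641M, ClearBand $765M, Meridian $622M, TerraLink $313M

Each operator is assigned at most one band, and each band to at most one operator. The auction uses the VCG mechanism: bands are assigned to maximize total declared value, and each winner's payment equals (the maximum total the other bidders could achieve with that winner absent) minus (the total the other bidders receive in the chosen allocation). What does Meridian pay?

Efficient allocation: NorthTel→Band A ($641M), ClearBand→Band E ($903M), Meridian→Band G ($694M), TerraLink→Band B ($768M); total welfare W = $3006M.
Meridian receives Band G at value $694M, so the others get W − 694 = $2312M.
Without Meridian: best allocation of the remaining 3 bidders over all 4 bands is NorthTel→Band A ($641M), ClearBand→Band G ($811M), TerraLink→Band E ($950M), total $2402M.
VCG payment = (others' best without Meridian) − (others' welfare with Meridian) = 2402 − 2312 = $90M.

Meridian pays $90M.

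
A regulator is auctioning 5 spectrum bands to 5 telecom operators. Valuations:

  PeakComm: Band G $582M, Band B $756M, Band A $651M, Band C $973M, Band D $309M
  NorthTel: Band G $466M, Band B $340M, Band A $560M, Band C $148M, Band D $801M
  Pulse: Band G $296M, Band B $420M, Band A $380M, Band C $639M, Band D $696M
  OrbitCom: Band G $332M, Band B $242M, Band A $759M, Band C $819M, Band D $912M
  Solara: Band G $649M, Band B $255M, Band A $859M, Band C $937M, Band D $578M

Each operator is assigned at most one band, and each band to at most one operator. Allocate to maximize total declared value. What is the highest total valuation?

Maximum total: $3632M

Optimal: PeakComm→Band B ($756M), NorthTel→Band G ($466M), Pulse→Band C ($639M), OrbitCom→Band D ($912M), Solara→Band A ($859M) — total 756+466+639+912+859 = $3632M.
Max-entry greedy (repeatedly take the single best remaining cell) gives $3630M, worse by 2.
Every other assignment is strictly worse.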